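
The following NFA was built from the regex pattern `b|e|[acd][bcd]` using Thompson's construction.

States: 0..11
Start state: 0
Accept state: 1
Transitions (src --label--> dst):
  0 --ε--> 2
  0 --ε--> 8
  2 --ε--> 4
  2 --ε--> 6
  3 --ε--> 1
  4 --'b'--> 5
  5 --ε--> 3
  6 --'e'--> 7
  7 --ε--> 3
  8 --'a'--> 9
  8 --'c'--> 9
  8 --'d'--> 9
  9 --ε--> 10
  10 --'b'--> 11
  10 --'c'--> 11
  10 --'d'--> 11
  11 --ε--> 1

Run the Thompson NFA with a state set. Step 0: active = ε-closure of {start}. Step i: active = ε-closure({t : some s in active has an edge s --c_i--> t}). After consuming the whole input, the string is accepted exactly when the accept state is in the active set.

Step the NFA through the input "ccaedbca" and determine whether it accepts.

Answer: REJECT

Steps:
S₀ = ε-closure({0}) = {0,2,4,6,8}
'c' @ 1: {9,10}
'c' @ 2: {1,11}  ✓accept
'a' @ 3: {}  — no active states
rest 'edbca' ignored (set empty)
after full input: {}  (accept=1 not in)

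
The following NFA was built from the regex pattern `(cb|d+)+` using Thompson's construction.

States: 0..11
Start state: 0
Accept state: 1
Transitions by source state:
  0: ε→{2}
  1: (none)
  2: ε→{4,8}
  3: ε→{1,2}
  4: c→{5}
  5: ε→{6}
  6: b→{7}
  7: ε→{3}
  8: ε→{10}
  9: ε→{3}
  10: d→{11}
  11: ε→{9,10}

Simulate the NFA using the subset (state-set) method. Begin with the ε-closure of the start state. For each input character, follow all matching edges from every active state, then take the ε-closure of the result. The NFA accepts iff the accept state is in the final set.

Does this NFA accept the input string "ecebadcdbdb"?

Answer: REJECT

Steps:
start: ε-closure({0}) = {0,2,4,8,10}
'e' @ 1: {}  — state set empty
rest 'cebadcdbdb' ignored (set empty)
final: {}; accept 1 not in set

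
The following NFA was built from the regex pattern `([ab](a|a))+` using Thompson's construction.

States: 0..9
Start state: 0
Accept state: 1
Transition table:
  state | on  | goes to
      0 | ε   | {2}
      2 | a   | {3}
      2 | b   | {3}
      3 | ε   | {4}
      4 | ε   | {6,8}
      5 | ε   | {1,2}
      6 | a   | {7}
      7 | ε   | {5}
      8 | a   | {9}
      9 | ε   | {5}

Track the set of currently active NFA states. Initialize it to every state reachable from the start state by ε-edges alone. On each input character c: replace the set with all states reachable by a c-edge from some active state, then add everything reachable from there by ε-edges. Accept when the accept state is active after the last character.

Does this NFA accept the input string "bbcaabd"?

Answer: REJECT

Trace:
initial (ε-close {0}): {0,2}
'b' @ 1: {3,4,6,8}
'b' @ 2: {}  — state set empty
rest 'caabd' ignored (set empty)
end set {} — state 1 not in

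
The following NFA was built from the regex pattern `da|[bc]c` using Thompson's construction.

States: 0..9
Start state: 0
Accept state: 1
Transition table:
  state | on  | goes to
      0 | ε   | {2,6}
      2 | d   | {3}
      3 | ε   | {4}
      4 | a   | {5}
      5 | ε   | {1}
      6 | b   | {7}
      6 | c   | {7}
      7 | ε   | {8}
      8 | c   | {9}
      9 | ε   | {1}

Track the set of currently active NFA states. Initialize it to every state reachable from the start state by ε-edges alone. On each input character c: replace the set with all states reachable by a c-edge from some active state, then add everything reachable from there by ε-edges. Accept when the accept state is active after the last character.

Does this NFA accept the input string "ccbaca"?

Answer: REJECT

Derivation:
S₀ = ε-closure({0}) = {0,2,6}
'c' @ 1: {7,8}
'c' @ 2: {1,9}  ✓accept
'b' @ 3: {}  — dead — no transitions
rest 'aca' ignored (set empty)
final: {}; accept 1 not in set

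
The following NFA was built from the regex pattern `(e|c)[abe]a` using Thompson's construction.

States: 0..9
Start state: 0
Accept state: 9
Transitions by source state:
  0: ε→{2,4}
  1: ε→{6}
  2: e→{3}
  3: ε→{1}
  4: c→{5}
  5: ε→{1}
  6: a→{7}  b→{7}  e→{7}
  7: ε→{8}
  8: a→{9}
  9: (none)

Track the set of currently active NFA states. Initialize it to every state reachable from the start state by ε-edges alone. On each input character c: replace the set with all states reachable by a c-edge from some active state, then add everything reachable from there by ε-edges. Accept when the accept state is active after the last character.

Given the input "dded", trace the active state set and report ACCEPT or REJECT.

Answer: REJECT

Trace:
initial (ε-close {0}): {0,2,4}
'd' @ 1: {}  — state set empty
rest 'ded' ignored (set empty)
final: {}; accept 9 not in set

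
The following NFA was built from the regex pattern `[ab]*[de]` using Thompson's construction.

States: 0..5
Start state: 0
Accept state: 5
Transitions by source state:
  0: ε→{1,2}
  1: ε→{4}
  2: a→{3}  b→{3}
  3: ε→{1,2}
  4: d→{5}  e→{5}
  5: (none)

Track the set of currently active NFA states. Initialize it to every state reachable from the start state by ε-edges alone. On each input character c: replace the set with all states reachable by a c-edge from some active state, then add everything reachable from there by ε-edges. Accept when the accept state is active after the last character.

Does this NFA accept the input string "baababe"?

initial (ε-close {0}): {0,1,2,4}
'b' @ 1: {1,2,3,4}
'a' @ 2: {1,2,3,4}
'a' @ 3: {1,2,3,4}
'b' @ 4: {1,2,3,4}
'a' @ 5: {1,2,3,4}
'b' @ 6: {1,2,3,4}
'e' @ 7: {5}  [accepting]
after full input: {5}  (accept=5 in)

Answer: ACCEPT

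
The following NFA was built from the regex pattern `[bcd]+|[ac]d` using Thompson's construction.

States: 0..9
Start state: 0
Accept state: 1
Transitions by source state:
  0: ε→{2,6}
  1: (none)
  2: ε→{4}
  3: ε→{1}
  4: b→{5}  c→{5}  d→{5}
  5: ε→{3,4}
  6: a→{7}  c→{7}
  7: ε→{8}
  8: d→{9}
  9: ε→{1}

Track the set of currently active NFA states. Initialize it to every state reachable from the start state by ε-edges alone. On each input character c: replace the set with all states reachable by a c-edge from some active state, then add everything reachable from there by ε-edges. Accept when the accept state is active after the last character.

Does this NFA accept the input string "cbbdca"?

start: ε-closure({0}) = {0,2,4,6}
'c' @ 1: {1,3,4,5,7,8}  ✓accept
'b' @ 2: {1,3,4,5}  ✓accept
'b' @ 3: {1,3,4,5}  ✓accept
'd' @ 4: {1,3,4,5}  ✓accept
'c' @ 5: {1,3,4,5}  ✓accept
'a' @ 6: {}  — dead — no transitions
final: {}; accept 1 not in set

Answer: REJECT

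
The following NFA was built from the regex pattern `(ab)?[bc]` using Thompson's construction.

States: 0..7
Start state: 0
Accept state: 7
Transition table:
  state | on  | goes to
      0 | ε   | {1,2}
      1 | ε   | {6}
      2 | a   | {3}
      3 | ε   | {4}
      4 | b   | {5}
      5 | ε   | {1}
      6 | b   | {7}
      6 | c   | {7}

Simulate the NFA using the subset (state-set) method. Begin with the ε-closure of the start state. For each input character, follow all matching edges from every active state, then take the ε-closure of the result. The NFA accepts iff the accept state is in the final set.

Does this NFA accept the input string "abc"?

Answer: ACCEPT

Trace:
initial (ε-close {0}): {0,1,2,6}
'a' @ 1: {3,4}
'b' @ 2: {1,5,6}
'c' @ 3: {7}  (accept∈set)
after full input: {7}  (accept=7 in)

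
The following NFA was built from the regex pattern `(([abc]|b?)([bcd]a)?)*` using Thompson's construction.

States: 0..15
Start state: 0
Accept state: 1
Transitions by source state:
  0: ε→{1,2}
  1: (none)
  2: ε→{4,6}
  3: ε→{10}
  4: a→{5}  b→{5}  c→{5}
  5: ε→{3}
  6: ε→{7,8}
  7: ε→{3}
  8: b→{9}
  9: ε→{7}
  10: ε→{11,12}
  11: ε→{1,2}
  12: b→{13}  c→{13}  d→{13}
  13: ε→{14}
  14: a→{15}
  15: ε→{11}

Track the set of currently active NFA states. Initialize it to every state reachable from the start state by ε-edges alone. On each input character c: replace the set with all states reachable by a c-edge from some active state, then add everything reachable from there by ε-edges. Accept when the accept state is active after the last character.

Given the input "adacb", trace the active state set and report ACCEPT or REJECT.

Answer: ACCEPT

Steps:
start: ε-closure({0}) = {0,1,2,3,4,6,7,8,10,11,12}
'a' @ 1: {1,2,3,4,5,6,7,8,10,11,12}  (accept∈set)
'd' @ 2: {13,14}
'a' @ 3: {1,2,3,4,6,7,8,10,11,12,15}  (accept∈set)
'c' @ 4: {1,2,3,4,5,6,7,8,10,11,12,13,14}  (accept∈set)
'b' @ 5: {1,2,3,4,5,6,7,8,9,10,11,12,13,14}  (accept∈set)
after full input: {1,2,3,4,5,6,7,8,9,10,11,12,13,14}  (accept=1 in)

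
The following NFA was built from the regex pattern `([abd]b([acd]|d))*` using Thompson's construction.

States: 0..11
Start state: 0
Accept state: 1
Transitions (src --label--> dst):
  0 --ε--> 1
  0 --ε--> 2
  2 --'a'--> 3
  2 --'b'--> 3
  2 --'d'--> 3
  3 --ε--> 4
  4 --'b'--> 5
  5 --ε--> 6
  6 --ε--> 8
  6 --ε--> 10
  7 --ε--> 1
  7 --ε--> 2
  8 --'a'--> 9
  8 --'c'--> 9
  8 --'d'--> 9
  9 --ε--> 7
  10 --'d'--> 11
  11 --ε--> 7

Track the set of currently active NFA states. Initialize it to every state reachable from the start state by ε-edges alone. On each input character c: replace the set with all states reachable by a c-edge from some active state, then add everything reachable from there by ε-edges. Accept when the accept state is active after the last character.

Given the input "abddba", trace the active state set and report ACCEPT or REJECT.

Answer: ACCEPT

Trace:
start: ε-closure({0}) = {0,1,2}
'a' @ 1: {3,4}
'b' @ 2: {5,6,8,10}
'd' @ 3: {1,2,7,9,11}  ✓accept
'd' @ 4: {3,4}
'b' @ 5: {5,6,8,10}
'a' @ 6: {1,2,7,9}  ✓accept
final: {1,2,7,9}; accept 1 in set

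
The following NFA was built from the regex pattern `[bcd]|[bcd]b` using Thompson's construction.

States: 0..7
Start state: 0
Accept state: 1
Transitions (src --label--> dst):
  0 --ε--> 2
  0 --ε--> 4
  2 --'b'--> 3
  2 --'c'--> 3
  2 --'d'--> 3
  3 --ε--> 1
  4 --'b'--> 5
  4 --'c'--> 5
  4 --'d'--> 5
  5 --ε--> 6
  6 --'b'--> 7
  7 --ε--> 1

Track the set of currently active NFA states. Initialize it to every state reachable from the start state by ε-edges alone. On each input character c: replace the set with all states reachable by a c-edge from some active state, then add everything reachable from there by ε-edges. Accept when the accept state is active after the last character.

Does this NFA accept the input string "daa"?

Answer: REJECT

Steps:
start: ε-closure({0}) = {0,2,4}
'd' @ 1: {1,3,5,6}  [accepting]
'a' @ 2: {}  — dead — no transitions
rest 'a' ignored (set empty)
final: {}; accept 1 not in set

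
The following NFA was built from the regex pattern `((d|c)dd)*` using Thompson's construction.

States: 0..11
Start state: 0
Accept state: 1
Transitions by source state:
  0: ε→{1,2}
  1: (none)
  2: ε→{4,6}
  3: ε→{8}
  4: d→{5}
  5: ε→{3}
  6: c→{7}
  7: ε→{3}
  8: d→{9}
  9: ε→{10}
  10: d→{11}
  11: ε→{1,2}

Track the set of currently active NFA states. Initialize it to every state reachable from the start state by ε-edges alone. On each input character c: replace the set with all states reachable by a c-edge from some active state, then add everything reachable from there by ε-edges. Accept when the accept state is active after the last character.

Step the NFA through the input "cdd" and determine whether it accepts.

start: ε-closure({0}) = {0,1,2,4,6}
'c' @ 1: {3,7,8}
'd' @ 2: {9,10}
'd' @ 3: {1,2,4,6,11}  [accepting]
after full input: {1,2,4,6,11}  (accept=1 in)

Answer: ACCEPT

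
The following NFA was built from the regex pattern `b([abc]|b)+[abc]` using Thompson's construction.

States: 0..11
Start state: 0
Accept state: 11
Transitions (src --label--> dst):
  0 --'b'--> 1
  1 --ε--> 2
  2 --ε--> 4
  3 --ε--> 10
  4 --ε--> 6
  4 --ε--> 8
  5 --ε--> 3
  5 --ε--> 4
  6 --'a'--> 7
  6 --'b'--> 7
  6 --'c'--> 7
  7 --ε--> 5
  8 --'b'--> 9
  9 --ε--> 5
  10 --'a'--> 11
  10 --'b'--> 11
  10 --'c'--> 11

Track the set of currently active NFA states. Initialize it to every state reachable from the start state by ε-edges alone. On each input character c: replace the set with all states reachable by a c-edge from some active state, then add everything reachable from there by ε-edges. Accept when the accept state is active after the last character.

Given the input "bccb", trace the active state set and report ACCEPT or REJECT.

start: ε-closure({0}) = {0}
'b' @ 1: {1,2,4,6,8}
'c' @ 2: {3,4,5,6,7,8,10}
'c' @ 3: {3,4,5,6,7,8,10,11}  (accept∈set)
'b' @ 4: {3,4,5,6,7,8,9,10,11}  (accept∈set)
end set {3,4,5,6,7,8,9,10,11} — state 11 in

Answer: ACCEPT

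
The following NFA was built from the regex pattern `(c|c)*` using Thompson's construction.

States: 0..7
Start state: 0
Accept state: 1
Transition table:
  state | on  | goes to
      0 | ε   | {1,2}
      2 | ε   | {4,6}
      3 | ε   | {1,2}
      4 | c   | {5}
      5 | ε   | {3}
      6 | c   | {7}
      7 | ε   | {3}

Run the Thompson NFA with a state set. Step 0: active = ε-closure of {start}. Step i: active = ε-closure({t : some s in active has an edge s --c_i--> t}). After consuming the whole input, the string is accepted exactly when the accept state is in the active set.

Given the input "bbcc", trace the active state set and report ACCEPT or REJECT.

start: ε-closure({0}) = {0,1,2,4,6}
'b' @ 1: {}  — state set empty
rest 'bcc' ignored (set empty)
final: {}; accept 1 not in set

Answer: REJECT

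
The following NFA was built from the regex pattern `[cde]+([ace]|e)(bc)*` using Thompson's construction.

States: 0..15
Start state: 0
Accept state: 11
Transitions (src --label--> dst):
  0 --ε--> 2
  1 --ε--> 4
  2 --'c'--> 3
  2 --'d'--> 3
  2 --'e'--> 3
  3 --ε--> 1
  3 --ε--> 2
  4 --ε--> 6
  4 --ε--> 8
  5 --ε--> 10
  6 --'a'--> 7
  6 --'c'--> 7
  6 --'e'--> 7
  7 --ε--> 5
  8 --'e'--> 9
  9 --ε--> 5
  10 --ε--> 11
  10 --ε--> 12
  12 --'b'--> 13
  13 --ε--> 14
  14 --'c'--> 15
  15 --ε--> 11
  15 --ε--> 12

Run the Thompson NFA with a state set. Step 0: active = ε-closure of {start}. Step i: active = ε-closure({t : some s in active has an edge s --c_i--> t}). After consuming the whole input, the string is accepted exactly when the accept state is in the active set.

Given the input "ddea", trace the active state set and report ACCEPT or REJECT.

S₀ = ε-closure({0}) = {0,2}
'd' @ 1: {1,2,3,4,6,8}
'd' @ 2: {1,2,3,4,6,8}
'e' @ 3: {1,2,3,4,5,6,7,8,9,10,11,12}  [accepting]
'a' @ 4: {5,7,10,11,12}  [accepting]
final: {5,7,10,11,12}; accept 11 in set

Answer: ACCEPT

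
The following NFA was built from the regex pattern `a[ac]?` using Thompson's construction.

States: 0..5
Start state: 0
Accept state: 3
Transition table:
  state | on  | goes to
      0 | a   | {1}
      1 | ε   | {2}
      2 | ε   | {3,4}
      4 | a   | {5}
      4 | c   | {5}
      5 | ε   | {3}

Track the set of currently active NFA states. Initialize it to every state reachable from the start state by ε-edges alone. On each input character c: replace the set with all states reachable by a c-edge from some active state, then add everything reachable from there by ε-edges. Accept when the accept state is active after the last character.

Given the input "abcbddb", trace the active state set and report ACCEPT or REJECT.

S₀ = ε-closure({0}) = {0}
'a' @ 1: {1,2,3,4}  (accept∈set)
'b' @ 2: {}  — no active states
rest 'cbddb' ignored (set empty)
end set {} — state 3 not in

Answer: REJECT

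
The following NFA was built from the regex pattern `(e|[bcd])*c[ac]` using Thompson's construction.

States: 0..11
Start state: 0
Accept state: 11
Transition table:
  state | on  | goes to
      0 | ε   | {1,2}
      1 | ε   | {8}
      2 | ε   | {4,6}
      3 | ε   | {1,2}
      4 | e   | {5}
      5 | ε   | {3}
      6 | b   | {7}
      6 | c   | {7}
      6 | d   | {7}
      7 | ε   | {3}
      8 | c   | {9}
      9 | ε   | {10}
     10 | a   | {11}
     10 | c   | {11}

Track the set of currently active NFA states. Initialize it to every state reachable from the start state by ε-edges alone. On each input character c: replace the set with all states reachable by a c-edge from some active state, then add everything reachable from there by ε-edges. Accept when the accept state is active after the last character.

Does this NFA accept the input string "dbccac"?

Answer: REJECT

Trace:
initial (ε-close {0}): {0,1,2,4,6,8}
'd' @ 1: {1,2,3,4,6,7,8}
'b' @ 2: {1,2,3,4,6,7,8}
'c' @ 3: {1,2,3,4,6,7,8,9,10}
'c' @ 4: {1,2,3,4,6,7,8,9,10,11}  ✓accept
'a' @ 5: {11}  ✓accept
'c' @ 6: {}  — state set empty
end set {} — state 11 not in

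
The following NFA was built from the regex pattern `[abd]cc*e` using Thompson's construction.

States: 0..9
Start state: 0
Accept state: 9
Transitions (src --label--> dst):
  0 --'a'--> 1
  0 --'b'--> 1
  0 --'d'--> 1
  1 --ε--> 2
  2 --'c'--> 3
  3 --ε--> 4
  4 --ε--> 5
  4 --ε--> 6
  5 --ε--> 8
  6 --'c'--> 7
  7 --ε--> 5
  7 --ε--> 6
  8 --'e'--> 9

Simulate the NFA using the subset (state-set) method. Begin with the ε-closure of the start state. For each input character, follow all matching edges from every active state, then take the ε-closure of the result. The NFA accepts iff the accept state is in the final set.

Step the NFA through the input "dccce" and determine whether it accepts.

S₀ = ε-closure({0}) = {0}
'd' @ 1: {1,2}
'c' @ 2: {3,4,5,6,8}
'c' @ 3: {5,6,7,8}
'c' @ 4: {5,6,7,8}
'e' @ 5: {9}  (accept∈set)
end set {9} — state 9 in

Answer: ACCEPT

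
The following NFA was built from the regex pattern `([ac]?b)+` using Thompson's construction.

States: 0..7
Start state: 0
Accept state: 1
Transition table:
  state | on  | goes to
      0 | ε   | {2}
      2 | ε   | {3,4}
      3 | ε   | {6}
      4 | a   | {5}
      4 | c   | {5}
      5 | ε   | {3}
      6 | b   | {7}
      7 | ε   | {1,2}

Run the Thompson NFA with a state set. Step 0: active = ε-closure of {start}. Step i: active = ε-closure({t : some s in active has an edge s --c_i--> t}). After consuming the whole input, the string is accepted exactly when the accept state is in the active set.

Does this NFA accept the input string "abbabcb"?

Answer: ACCEPT

Derivation:
initial (ε-close {0}): {0,2,3,4,6}
'a' @ 1: {3,5,6}
'b' @ 2: {1,2,3,4,6,7}  (accept∈set)
'b' @ 3: {1,2,3,4,6,7}  (accept∈set)
'a' @ 4: {3,5,6}
'b' @ 5: {1,2,3,4,6,7}  (accept∈set)
'c' @ 6: {3,5,6}
'b' @ 7: {1,2,3,4,6,7}  (accept∈set)
final: {1,2,3,4,6,7}; accept 1 in set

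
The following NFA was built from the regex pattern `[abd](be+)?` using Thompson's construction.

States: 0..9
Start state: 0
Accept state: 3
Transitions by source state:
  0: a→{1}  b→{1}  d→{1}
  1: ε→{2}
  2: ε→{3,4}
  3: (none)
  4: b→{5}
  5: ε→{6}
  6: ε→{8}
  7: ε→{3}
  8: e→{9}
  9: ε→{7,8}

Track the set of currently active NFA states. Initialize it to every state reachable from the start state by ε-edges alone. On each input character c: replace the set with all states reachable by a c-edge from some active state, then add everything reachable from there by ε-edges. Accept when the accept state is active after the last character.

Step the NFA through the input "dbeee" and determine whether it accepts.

start: ε-closure({0}) = {0}
'd' @ 1: {1,2,3,4}  [accepting]
'b' @ 2: {5,6,8}
'e' @ 3: {3,7,8,9}  [accepting]
'e' @ 4: {3,7,8,9}  [accepting]
'e' @ 5: {3,7,8,9}  [accepting]
final: {3,7,8,9}; accept 3 in set

Answer: ACCEPT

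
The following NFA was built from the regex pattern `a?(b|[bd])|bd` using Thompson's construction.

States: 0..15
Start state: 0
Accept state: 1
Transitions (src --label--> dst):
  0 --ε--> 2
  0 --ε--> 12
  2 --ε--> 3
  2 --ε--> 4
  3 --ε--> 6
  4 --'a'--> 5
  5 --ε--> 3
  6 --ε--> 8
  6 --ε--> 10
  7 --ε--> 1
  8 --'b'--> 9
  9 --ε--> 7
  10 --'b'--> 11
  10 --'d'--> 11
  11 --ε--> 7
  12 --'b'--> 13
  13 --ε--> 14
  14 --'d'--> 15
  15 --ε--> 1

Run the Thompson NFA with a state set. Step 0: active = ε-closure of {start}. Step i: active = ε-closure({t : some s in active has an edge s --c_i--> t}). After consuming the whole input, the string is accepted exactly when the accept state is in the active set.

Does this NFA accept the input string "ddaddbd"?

start: ε-closure({0}) = {0,2,3,4,6,8,10,12}
'd' @ 1: {1,7,11}  ✓accept
'd' @ 2: {}  — no active states
rest 'addbd' ignored (set empty)
final: {}; accept 1 not in set

Answer: REJECT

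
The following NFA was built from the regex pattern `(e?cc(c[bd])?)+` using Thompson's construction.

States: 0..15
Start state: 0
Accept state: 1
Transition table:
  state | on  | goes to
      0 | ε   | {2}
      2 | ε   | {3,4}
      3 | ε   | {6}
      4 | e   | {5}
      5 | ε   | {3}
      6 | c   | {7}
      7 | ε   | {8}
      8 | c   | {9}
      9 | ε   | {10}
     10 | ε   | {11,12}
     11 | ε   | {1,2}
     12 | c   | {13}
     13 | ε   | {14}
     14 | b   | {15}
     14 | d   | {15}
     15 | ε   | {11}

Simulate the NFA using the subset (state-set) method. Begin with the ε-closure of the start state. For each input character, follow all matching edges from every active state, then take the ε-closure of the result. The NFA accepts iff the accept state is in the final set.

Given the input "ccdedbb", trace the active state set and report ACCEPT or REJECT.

Answer: REJECT

Trace:
S₀ = ε-closure({0}) = {0,2,3,4,6}
'c' @ 1: {7,8}
'c' @ 2: {1,2,3,4,6,9,10,11,12}  (accept∈set)
'd' @ 3: {}  — no active states
rest 'edbb' ignored (set empty)
final: {}; accept 1 not in set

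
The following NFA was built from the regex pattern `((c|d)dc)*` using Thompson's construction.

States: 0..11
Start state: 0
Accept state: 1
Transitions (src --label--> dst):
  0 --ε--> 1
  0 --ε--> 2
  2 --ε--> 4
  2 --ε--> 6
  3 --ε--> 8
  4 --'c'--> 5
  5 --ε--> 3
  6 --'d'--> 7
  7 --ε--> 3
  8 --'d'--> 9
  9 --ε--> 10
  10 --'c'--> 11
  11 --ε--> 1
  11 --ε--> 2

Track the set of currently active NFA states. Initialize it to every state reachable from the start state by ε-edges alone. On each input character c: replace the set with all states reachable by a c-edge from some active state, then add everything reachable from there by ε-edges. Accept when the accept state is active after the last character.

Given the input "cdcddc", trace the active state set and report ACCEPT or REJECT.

Answer: ACCEPT

Trace:
start: ε-closure({0}) = {0,1,2,4,6}
'c' @ 1: {3,5,8}
'd' @ 2: {9,10}
'c' @ 3: {1,2,4,6,11}  ✓accept
'd' @ 4: {3,7,8}
'd' @ 5: {9,10}
'c' @ 6: {1,2,4,6,11}  ✓accept
end set {1,2,4,6,11} — state 1 in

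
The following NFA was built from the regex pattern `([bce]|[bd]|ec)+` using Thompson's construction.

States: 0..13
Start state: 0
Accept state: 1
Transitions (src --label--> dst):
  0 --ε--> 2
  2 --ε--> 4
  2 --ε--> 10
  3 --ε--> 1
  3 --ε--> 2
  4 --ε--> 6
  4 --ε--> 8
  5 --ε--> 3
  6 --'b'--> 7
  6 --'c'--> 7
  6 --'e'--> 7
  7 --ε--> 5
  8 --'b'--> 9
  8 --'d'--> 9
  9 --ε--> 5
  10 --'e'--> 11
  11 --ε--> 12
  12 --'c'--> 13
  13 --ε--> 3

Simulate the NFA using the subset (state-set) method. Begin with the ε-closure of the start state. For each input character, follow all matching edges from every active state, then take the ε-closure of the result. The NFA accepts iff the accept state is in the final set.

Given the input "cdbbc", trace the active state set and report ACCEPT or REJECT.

start: ε-closure({0}) = {0,2,4,6,8,10}
'c' @ 1: {1,2,3,4,5,6,7,8,10}  ✓accept
'd' @ 2: {1,2,3,4,5,6,8,9,10}  ✓accept
'b' @ 3: {1,2,3,4,5,6,7,8,9,10}  ✓accept
'b' @ 4: {1,2,3,4,5,6,7,8,9,10}  ✓accept
'c' @ 5: {1,2,3,4,5,6,7,8,10}  ✓accept
final: {1,2,3,4,5,6,7,8,10}; accept 1 in set

Answer: ACCEPT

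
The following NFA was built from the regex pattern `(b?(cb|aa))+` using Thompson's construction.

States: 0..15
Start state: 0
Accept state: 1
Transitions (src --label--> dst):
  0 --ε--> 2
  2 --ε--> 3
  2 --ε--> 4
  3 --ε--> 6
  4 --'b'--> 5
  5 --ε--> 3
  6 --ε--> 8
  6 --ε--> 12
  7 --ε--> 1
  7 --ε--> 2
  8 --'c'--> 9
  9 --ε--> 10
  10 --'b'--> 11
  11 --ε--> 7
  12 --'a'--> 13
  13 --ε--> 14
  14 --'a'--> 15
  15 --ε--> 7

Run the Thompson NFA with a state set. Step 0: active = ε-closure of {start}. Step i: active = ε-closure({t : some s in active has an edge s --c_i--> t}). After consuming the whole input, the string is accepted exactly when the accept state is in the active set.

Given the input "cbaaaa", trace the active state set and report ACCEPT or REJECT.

S₀ = ε-closure({0}) = {0,2,3,4,6,8,12}
'c' @ 1: {9,10}
'b' @ 2: {1,2,3,4,6,7,8,11,12}  [accepting]
'a' @ 3: {13,14}
'a' @ 4: {1,2,3,4,6,7,8,12,15}  [accepting]
'a' @ 5: {13,14}
'a' @ 6: {1,2,3,4,6,7,8,12,15}  [accepting]
end set {1,2,3,4,6,7,8,12,15} — state 1 in

Answer: ACCEPT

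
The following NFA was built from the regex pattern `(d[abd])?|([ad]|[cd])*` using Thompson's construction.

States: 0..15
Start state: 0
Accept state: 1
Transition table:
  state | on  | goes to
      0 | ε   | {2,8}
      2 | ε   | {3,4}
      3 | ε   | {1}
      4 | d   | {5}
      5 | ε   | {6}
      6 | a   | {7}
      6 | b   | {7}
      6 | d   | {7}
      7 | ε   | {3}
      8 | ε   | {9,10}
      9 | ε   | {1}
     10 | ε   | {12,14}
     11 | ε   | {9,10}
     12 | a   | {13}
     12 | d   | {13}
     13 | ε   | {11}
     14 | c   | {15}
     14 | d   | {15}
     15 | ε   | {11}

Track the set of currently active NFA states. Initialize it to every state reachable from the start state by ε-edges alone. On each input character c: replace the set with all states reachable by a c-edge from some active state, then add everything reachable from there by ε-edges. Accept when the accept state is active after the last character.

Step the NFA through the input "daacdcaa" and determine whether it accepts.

Answer: ACCEPT

Trace:
start: ε-closure({0}) = {0,1,2,3,4,8,9,10,12,14}
'd' @ 1: {1,5,6,9,10,11,12,13,14,15}  ✓accept
'a' @ 2: {1,3,7,9,10,11,12,13,14}  ✓accept
'a' @ 3: {1,9,10,11,12,13,14}  ✓accept
'c' @ 4: {1,9,10,11,12,14,15}  ✓accept
'd' @ 5: {1,9,10,11,12,13,14,15}  ✓accept
'c' @ 6: {1,9,10,11,12,14,15}  ✓accept
'a' @ 7: {1,9,10,11,12,13,14}  ✓accept
'a' @ 8: {1,9,10,11,12,13,14}  ✓accept
end set {1,9,10,11,12,13,14} — state 1 in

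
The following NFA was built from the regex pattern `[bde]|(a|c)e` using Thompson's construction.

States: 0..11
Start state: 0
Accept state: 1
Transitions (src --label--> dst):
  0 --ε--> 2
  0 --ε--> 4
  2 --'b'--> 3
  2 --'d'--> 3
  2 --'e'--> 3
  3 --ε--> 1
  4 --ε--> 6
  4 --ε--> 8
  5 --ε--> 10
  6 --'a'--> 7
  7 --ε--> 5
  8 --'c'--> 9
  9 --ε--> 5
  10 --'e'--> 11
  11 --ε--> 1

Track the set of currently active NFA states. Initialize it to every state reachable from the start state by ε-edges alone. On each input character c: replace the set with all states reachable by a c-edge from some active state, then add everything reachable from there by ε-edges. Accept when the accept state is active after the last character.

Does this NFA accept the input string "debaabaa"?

Answer: REJECT

Steps:
initial (ε-close {0}): {0,2,4,6,8}
'd' @ 1: {1,3}  ✓accept
'e' @ 2: {}  — dead — no transitions
rest 'baabaa' ignored (set empty)
after full input: {}  (accept=1 not in)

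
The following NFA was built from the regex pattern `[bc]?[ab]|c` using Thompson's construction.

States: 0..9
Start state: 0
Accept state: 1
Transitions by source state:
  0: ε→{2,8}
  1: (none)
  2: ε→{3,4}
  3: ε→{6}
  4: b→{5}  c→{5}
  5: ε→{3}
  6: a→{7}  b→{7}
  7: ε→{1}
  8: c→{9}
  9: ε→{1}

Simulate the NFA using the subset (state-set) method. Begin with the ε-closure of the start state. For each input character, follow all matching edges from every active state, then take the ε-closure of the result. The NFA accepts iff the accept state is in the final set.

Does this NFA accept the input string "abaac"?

Answer: REJECT

Trace:
start: ε-closure({0}) = {0,2,3,4,6,8}
'a' @ 1: {1,7}  (accept∈set)
'b' @ 2: {}  — dead — no transitions
rest 'aac' ignored (set empty)
end set {} — state 1 not in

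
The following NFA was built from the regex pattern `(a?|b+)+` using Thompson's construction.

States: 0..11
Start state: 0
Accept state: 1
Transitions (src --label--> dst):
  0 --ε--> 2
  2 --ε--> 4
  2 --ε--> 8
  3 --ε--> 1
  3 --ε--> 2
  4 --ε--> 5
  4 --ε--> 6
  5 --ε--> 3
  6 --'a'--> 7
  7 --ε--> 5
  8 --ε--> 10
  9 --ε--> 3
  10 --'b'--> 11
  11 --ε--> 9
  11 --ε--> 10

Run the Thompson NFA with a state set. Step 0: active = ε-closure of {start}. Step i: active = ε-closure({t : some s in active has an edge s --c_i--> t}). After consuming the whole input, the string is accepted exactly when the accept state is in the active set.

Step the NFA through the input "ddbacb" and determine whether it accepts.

start: ε-closure({0}) = {0,1,2,3,4,5,6,8,10}
'd' @ 1: {}  — no active states
rest 'dbacb' ignored (set empty)
end set {} — state 1 not in

Answer: REJECT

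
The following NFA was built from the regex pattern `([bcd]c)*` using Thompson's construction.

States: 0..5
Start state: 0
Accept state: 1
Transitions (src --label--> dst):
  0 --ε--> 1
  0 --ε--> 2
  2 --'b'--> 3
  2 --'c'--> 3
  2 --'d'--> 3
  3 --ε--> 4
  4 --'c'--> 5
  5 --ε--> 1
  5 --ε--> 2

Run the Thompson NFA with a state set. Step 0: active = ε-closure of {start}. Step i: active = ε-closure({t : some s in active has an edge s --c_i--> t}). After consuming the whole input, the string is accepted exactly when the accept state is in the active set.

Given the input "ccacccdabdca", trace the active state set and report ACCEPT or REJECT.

start: ε-closure({0}) = {0,1,2}
'c' @ 1: {3,4}
'c' @ 2: {1,2,5}  [accepting]
'a' @ 3: {}  — state set empty
rest 'cccdabdca' ignored (set empty)
end set {} — state 1 not in

Answer: REJECT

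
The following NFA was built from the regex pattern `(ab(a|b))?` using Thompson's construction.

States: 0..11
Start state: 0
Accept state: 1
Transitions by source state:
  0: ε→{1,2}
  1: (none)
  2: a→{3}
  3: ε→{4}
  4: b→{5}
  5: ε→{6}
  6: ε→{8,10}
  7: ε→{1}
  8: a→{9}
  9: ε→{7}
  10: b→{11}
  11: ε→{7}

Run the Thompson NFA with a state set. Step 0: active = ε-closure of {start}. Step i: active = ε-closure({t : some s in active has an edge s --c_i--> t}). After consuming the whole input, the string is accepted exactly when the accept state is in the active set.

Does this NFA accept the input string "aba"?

S₀ = ε-closure({0}) = {0,1,2}
'a' @ 1: {3,4}
'b' @ 2: {5,6,8,10}
'a' @ 3: {1,7,9}  [accepting]
end set {1,7,9} — state 1 in

Answer: ACCEPT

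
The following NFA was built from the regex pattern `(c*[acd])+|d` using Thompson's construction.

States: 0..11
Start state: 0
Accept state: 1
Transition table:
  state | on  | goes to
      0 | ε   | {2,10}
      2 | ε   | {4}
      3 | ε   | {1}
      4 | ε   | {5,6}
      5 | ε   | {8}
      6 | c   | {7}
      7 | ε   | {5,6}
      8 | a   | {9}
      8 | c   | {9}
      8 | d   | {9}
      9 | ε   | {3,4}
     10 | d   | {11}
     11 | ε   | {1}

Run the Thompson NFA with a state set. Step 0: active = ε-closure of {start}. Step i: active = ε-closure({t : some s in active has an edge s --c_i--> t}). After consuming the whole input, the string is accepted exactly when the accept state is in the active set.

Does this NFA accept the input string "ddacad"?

Answer: ACCEPT

Derivation:
start: ε-closure({0}) = {0,2,4,5,6,8,10}
'd' @ 1: {1,3,4,5,6,8,9,11}  (accept∈set)
'd' @ 2: {1,3,4,5,6,8,9}  (accept∈set)
'a' @ 3: {1,3,4,5,6,8,9}  (accept∈set)
'c' @ 4: {1,3,4,5,6,7,8,9}  (accept∈set)
'a' @ 5: {1,3,4,5,6,8,9}  (accept∈set)
'd' @ 6: {1,3,4,5,6,8,9}  (accept∈set)
after full input: {1,3,4,5,6,8,9}  (accept=1 in)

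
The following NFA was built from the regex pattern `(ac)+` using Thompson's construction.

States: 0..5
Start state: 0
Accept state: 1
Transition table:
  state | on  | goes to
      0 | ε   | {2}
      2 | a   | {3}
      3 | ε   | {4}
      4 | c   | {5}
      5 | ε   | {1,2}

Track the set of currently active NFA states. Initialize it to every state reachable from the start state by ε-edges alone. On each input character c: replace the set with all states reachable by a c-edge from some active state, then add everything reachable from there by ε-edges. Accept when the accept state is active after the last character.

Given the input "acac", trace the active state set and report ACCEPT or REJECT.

Answer: ACCEPT

Steps:
start: ε-closure({0}) = {0,2}
'a' @ 1: {3,4}
'c' @ 2: {1,2,5}  (accept∈set)
'a' @ 3: {3,4}
'c' @ 4: {1,2,5}  (accept∈set)
end set {1,2,5} — state 1 in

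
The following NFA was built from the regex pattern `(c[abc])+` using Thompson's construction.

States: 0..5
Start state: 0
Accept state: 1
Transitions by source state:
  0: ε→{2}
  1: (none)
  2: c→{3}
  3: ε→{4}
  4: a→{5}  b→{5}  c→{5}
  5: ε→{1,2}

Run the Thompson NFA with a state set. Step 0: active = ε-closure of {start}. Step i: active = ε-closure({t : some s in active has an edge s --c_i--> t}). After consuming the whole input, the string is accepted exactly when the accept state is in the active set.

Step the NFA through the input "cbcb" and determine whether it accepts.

start: ε-closure({0}) = {0,2}
'c' @ 1: {3,4}
'b' @ 2: {1,2,5}  ✓accept
'c' @ 3: {3,4}
'b' @ 4: {1,2,5}  ✓accept
final: {1,2,5}; accept 1 in set

Answer: ACCEPT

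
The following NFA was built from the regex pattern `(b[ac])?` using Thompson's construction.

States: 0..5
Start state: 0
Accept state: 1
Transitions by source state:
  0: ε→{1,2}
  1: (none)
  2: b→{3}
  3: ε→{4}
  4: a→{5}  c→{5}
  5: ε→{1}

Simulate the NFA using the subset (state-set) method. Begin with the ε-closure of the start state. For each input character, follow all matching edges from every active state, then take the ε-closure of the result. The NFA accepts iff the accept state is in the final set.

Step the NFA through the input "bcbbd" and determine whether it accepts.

Answer: REJECT

Derivation:
start: ε-closure({0}) = {0,1,2}
'b' @ 1: {3,4}
'c' @ 2: {1,5}  ✓accept
'b' @ 3: {}  — state set empty
rest 'bd' ignored (set empty)
end set {} — state 1 not in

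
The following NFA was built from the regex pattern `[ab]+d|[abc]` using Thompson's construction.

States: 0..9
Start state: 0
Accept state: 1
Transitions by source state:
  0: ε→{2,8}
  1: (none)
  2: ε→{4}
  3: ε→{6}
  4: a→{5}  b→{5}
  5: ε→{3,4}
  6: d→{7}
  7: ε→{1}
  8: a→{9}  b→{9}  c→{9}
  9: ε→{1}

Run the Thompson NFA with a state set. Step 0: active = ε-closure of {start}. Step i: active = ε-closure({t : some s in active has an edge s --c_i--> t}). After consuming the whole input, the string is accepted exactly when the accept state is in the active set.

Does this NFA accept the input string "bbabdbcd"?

start: ε-closure({0}) = {0,2,4,8}
'b' @ 1: {1,3,4,5,6,9}  [accepting]
'b' @ 2: {3,4,5,6}
'a' @ 3: {3,4,5,6}
'b' @ 4: {3,4,5,6}
'd' @ 5: {1,7}  [accepting]
'b' @ 6: {}  — dead — no transitions
rest 'cd' ignored (set empty)
final: {}; accept 1 not in set

Answer: REJECT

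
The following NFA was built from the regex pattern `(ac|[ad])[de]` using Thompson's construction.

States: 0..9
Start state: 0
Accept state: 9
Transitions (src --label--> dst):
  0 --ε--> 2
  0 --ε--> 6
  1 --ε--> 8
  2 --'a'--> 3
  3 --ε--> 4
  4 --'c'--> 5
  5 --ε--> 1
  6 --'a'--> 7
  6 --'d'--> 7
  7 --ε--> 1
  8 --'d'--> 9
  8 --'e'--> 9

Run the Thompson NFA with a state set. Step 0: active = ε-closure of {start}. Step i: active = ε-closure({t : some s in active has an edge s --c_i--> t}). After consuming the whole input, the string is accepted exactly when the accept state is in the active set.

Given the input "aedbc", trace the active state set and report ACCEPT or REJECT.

start: ε-closure({0}) = {0,2,6}
'a' @ 1: {1,3,4,7,8}
'e' @ 2: {9}  [accepting]
'd' @ 3: {}  — dead — no transitions
rest 'bc' ignored (set empty)
after full input: {}  (accept=9 not in)

Answer: REJECT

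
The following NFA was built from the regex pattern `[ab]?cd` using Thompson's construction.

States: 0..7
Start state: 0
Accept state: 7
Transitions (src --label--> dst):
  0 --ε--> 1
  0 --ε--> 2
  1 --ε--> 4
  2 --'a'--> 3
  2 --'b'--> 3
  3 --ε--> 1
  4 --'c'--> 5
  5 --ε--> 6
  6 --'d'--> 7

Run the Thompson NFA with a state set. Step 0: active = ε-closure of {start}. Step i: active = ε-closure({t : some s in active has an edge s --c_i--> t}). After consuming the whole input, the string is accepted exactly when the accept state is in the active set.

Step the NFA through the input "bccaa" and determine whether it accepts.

Answer: REJECT

Steps:
S₀ = ε-closure({0}) = {0,1,2,4}
'b' @ 1: {1,3,4}
'c' @ 2: {5,6}
'c' @ 3: {}  — state set empty
rest 'aa' ignored (set empty)
after full input: {}  (accept=7 not in)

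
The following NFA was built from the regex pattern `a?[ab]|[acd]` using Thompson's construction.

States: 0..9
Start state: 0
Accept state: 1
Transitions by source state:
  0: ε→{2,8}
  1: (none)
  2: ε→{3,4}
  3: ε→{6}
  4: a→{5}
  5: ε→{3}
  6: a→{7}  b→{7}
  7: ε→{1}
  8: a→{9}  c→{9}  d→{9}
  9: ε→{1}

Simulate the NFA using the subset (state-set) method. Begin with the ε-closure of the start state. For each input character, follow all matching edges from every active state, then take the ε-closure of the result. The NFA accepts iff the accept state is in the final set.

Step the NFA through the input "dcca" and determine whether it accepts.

S₀ = ε-closure({0}) = {0,2,3,4,6,8}
'd' @ 1: {1,9}  ✓accept
'c' @ 2: {}  — dead — no transitions
rest 'ca' ignored (set empty)
end set {} — state 1 not in

Answer: REJECT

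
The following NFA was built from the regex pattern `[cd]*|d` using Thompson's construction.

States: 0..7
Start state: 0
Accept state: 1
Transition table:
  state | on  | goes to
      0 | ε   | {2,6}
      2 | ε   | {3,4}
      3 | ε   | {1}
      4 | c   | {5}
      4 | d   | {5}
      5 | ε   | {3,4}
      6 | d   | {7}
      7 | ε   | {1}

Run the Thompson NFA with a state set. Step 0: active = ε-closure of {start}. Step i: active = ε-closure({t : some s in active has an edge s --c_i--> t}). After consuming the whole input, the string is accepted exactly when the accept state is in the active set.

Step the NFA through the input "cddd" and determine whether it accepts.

start: ε-closure({0}) = {0,1,2,3,4,6}
'c' @ 1: {1,3,4,5}  [accepting]
'd' @ 2: {1,3,4,5}  [accepting]
'd' @ 3: {1,3,4,5}  [accepting]
'd' @ 4: {1,3,4,5}  [accepting]
final: {1,3,4,5}; accept 1 in set

Answer: ACCEPT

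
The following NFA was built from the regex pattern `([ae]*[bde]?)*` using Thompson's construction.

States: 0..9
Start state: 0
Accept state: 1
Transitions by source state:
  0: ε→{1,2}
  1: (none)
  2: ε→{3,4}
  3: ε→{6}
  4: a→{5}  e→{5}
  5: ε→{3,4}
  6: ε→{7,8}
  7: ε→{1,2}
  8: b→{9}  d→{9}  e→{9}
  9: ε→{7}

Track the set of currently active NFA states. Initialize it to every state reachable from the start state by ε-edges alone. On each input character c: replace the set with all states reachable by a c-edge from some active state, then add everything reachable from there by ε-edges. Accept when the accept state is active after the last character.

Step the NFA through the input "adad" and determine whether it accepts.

Answer: ACCEPT

Derivation:
start: ε-closure({0}) = {0,1,2,3,4,6,7,8}
'a' @ 1: {1,2,3,4,5,6,7,8}  [accepting]
'd' @ 2: {1,2,3,4,6,7,8,9}  [accepting]
'a' @ 3: {1,2,3,4,5,6,7,8}  [accepting]
'd' @ 4: {1,2,3,4,6,7,8,9}  [accepting]
after full input: {1,2,3,4,6,7,8,9}  (accept=1 in)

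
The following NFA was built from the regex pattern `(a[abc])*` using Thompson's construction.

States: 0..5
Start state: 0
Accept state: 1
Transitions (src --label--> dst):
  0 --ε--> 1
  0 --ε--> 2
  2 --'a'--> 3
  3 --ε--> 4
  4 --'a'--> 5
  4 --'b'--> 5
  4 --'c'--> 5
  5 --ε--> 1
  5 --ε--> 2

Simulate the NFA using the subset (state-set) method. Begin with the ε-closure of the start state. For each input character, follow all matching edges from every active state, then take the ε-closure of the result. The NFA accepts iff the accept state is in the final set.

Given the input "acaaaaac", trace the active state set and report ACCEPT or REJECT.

Answer: ACCEPT

Derivation:
start: ε-closure({0}) = {0,1,2}
'a' @ 1: {3,4}
'c' @ 2: {1,2,5}  (accept∈set)
'a' @ 3: {3,4}
'a' @ 4: {1,2,5}  (accept∈set)
'a' @ 5: {3,4}
'a' @ 6: {1,2,5}  (accept∈set)
'a' @ 7: {3,4}
'c' @ 8: {1,2,5}  (accept∈set)
end set {1,2,5} — state 1 in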